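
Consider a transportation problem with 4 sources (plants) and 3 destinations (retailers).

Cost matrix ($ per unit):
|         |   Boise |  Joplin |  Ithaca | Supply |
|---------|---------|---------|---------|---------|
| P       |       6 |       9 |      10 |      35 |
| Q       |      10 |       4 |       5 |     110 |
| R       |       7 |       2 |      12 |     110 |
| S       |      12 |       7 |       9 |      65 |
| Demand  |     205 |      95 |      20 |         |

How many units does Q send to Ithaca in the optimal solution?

Solving gives:
  P->Boise: 35 × $6 = $210
  Q->Joplin: 90 × $4 = $360
  Q->Ithaca: 20 × $5 = $100
  R->Boise: 110 × $7 = $770
  S->Boise: 60 × $12 = $720
  S->Joplin: 5 × $7 = $35
Total cost = $2195.
So Q→Ithaca carries 20 units.

20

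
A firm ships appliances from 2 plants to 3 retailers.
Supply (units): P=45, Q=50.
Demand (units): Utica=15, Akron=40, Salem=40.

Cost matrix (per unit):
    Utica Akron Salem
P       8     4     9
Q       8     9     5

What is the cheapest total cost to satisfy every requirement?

A cheapest plan:
  P to Utica: 5 × 8 = 40
  P to Akron: 40 × 4 = 160
  Q to Utica: 10 × 8 = 80
  Q to Salem: 40 × 5 = 200
Total = 40 + 160 + 80 + 200 = 480.

480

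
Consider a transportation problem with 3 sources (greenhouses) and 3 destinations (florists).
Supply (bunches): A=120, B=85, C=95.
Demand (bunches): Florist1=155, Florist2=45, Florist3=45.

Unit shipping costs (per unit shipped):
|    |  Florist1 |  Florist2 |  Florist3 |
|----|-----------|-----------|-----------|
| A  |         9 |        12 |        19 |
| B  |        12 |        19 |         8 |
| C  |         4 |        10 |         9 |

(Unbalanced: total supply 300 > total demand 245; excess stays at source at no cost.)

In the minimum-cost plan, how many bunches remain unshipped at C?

0

An optimal plan:
  A to Florist1: 60 × 9 = 540
  A to Florist2: 45 × 12 = 540
  B to Florist3: 45 × 8 = 360
  C to Florist1: 95 × 4 = 380
Total cost = 1820.
C ships 95 of its 95, leaving 0.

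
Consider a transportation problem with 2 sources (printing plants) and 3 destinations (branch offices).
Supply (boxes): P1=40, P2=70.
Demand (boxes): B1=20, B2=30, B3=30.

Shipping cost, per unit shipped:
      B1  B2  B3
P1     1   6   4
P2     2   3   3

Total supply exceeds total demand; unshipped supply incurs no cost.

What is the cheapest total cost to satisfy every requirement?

200

One minimum-cost allocation:
  P1 to B1: 20 boxes
  P2 to B2: 30 boxes
  P2 to B3: 30 boxes
Total cost = 200.
(Supply check: P1 ships 20; P2 ships 60.)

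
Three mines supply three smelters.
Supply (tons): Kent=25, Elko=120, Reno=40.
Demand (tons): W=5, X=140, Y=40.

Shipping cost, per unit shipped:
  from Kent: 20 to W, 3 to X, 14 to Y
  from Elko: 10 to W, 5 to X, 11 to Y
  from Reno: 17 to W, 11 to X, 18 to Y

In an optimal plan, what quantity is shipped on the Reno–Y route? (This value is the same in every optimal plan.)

0

Solving gives:
  Kent–X: 25 × 3 = 75
  Elko–W: 5 × 10 = 50
  Elko–X: 75 × 5 = 375
  Elko–Y: 40 × 11 = 440
  Reno–X: 40 × 11 = 440
Total cost = 1380.
The route Reno→Y is not used.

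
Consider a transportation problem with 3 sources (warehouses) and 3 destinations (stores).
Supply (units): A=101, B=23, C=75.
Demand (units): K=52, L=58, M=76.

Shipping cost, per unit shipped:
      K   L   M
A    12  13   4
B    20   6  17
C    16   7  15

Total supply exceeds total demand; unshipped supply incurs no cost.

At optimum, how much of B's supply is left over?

0

An optimal plan:
  A–K: 25 × 12 = 300
  A–M: 76 × 4 = 304
  B–L: 23 × 6 = 138
  C–K: 27 × 16 = 432
  C–L: 35 × 7 = 245
Total cost = 1419.
B ships 23 of its 23, leaving 0.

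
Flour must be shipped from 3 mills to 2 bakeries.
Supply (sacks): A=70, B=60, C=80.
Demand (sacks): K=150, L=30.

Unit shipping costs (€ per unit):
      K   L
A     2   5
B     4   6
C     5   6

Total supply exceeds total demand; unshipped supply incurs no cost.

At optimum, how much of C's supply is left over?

30

Minimum-cost shipments:
  A to K: 70 × €2 = €140
  B to K: 60 × €4 = €240
  C to K: 20 × €5 = €100
  C to L: 30 × €6 = €180
Total cost = €660.
C ships 50 of its 80, leaving 30.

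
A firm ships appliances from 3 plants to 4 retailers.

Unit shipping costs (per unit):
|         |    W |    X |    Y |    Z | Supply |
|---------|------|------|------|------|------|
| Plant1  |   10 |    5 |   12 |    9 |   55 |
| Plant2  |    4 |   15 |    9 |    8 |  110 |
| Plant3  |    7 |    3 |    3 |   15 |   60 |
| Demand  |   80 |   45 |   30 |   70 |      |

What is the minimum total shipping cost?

1175

Optimal allocation:
  Plant1->X: 15 × 5 = 75
  Plant1->Z: 40 × 9 = 360
  Plant2->W: 80 × 4 = 320
  Plant2->Z: 30 × 8 = 240
  Plant3->X: 30 × 3 = 90
  Plant3->Y: 30 × 3 = 90
Total = 75 + 360 + 320 + 240 + 90 + 90 = 1175.
(Supply check: Plant1 ships 55; Plant2 ships 110; Plant3 ships 60.)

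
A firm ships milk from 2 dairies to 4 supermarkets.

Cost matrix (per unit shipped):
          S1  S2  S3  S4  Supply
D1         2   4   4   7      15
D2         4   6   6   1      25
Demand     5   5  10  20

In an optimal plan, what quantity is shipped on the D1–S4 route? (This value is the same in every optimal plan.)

0

Solving gives:
  D1 to S1: 5 × 2 = 10
  D1 to S2: 5 × 4 = 20
  D1 to S3: 5 × 4 = 20
  D2 to S3: 5 × 6 = 30
  D2 to S4: 20 × 1 = 20
Total cost = 100.
The route D1→S4 is not used.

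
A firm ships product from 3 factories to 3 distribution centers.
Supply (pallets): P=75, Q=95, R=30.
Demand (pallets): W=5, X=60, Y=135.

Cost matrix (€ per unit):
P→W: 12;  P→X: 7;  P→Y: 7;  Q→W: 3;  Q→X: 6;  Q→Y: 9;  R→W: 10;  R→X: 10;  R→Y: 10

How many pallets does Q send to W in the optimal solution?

5

Optimal shipments:
  P to Y: 75 × €7 = €525
  Q to W: 5 × €3 = €15
  Q to X: 60 × €6 = €360
  Q to Y: 30 × €9 = €270
  R to Y: 30 × €10 = €300
Total cost = €1470.
So Q→W carries 5 pallets.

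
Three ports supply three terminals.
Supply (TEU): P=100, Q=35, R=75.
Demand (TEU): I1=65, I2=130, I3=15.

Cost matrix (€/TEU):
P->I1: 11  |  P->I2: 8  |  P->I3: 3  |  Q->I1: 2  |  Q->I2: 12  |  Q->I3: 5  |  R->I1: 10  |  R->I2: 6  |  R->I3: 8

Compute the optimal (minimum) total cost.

A cheapest plan:
  P->I1: 30 TEU
  P->I2: 55 TEU
  P->I3: 15 TEU
  Q->I1: 35 TEU
  R->I2: 75 TEU
Total cost = €1335.

1335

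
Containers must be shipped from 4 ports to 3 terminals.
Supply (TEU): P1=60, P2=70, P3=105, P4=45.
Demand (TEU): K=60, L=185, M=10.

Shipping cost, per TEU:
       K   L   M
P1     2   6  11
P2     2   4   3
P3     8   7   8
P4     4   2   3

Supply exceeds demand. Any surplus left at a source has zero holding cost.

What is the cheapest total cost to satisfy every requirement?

One minimum-cost allocation:
  P1–K: 60 TEU
  P2–L: 60 TEU
  P2–M: 10 TEU
  P3–L: 80 TEU
  P4–L: 45 TEU
Total cost = 1040.
(Supply check: P1 ships 60; P2 ships 70; P3 ships 80; P4 ships 45.)

1040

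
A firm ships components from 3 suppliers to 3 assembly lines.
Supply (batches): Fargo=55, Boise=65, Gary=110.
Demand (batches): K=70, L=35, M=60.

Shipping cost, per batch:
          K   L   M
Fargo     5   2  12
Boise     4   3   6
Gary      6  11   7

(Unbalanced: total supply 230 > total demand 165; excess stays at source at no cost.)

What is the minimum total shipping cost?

A cheapest plan:
  Fargo–K: 5 batches
  Fargo–L: 35 batches
  Boise–K: 65 batches
  Gary–M: 60 batches
Total cost = 775.

775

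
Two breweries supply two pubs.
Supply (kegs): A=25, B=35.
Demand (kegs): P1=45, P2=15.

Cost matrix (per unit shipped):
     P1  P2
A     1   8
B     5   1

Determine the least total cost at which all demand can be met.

A cheapest plan:
  A to P1: 25 × 1 = 25
  B to P1: 20 × 5 = 100
  B to P2: 15 × 1 = 15
Total = 25 + 100 + 15 = 140.
(Supply check: A ships 25; B ships 35.)

140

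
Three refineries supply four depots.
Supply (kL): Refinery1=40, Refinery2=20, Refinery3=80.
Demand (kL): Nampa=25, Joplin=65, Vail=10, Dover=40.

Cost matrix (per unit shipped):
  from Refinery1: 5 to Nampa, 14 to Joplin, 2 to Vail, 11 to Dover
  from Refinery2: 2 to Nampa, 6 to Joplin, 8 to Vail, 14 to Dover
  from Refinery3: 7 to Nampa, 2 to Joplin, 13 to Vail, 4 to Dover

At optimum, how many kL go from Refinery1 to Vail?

The minimum-cost plan:
  Refinery1→Nampa: 5 kL
  Refinery1→Vail: 10 kL
  Refinery1→Dover: 25 kL
  Refinery2→Nampa: 20 kL
  Refinery3→Joplin: 65 kL
  Refinery3→Dover: 15 kL
Total cost = 550.
So Refinery1→Vail carries 10 kL.

10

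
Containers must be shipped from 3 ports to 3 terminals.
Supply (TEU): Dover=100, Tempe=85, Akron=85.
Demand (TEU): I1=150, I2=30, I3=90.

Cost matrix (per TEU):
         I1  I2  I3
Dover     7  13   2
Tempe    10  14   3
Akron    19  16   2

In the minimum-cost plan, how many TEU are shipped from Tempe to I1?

Optimal shipments:
  Dover–I1: 100 × 7 = 700
  Tempe–I1: 50 × 10 = 500
  Tempe–I2: 30 × 14 = 420
  Tempe–I3: 5 × 3 = 15
  Akron–I3: 85 × 2 = 170
Total cost = 1805.
So Tempe→I1 carries 50 TEU.

50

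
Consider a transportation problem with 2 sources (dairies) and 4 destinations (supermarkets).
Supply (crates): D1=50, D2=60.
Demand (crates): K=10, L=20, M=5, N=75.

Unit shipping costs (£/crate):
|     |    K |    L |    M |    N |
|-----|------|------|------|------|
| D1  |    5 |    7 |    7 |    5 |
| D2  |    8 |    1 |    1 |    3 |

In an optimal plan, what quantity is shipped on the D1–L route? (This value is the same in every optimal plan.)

0

The minimum-cost plan:
  D1 to K: 10 × £5 = £50
  D1 to N: 40 × £5 = £200
  D2 to L: 20 × £1 = £20
  D2 to M: 5 × £1 = £5
  D2 to N: 35 × £3 = £105
Total cost = £380.
The route D1→L is not used.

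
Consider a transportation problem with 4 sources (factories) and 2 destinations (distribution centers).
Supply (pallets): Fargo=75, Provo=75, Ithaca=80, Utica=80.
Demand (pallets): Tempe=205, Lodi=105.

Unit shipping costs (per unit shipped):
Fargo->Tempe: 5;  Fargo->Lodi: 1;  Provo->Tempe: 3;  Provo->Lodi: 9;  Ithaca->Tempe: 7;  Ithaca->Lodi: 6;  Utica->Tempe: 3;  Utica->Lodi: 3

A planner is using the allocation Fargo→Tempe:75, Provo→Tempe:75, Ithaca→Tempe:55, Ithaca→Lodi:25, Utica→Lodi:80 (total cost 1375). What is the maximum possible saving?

Current plan cost = 75·5 + 75·3 + 55·7 + 25·6 + 80·3 = 1375.
Optimal plan:
  Fargo->Lodi: 75 pallets
  Provo->Tempe: 75 pallets
  Ithaca->Tempe: 50 pallets
  Ithaca->Lodi: 30 pallets
  Utica->Tempe: 80 pallets
Optimal cost = 1070.
Saving = 1375 − 1070 = 305.

305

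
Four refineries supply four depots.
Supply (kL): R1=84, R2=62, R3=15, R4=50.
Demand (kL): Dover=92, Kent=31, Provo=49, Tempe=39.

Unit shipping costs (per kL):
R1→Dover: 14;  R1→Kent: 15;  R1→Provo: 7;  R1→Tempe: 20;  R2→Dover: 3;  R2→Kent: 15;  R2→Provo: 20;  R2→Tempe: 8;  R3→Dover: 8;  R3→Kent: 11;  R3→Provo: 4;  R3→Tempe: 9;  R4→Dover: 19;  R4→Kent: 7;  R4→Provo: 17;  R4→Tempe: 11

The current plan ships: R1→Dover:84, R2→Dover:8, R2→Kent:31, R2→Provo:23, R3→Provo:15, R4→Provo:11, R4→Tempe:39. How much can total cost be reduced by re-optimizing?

Current plan cost = 84·14 + 8·3 + 31·15 + 23·20 + 15·4 + 11·17 + 39·11 = 2801.
Optimal plan:
  R1–Dover: 35 × 14 = 490
  R1–Provo: 49 × 7 = 343
  R2–Dover: 57 × 3 = 171
  R2–Tempe: 5 × 8 = 40
  R3–Tempe: 15 × 9 = 135
  R4–Kent: 31 × 7 = 217
  R4–Tempe: 19 × 11 = 209
Optimal cost = 1605.
Saving = 2801 − 1605 = 1196.

1196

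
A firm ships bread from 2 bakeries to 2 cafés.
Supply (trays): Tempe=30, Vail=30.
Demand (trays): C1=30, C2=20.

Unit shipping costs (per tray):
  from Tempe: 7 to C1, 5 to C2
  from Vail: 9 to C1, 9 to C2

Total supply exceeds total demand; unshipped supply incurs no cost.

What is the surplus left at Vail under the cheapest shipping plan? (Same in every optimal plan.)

10

Minimum-cost shipments:
  Tempe–C1: 10 × 7 = 70
  Tempe–C2: 20 × 5 = 100
  Vail–C1: 20 × 9 = 180
Total cost = 350.
Vail ships 20 of its 30, leaving 10.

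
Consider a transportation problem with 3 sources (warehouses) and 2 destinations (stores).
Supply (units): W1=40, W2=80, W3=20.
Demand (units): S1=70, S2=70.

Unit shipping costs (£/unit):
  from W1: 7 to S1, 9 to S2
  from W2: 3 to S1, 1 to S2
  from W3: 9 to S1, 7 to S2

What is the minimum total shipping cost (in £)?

560

One minimum-cost allocation:
  W1–S1: 40 × £7 = £280
  W2–S1: 10 × £3 = £30
  W2–S2: 70 × £1 = £70
  W3–S1: 20 × £9 = £180
Total = 280 + 30 + 70 + 180 = £560.
(Supply check: W1 ships 40; W2 ships 80; W3 ships 20.)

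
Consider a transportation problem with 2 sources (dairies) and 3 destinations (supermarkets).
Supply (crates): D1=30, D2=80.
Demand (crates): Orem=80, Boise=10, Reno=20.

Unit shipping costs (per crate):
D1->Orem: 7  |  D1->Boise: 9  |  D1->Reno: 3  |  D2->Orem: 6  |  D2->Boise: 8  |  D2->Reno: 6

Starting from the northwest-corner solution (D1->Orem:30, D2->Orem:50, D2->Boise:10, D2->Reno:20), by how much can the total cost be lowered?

Current plan cost = 30·7 + 50·6 + 10·8 + 20·6 = 710.
Optimal plan:
  D1->Boise: 10 crates
  D1->Reno: 20 crates
  D2->Orem: 80 crates
Optimal cost = 630.
Saving = 710 − 630 = 80.

80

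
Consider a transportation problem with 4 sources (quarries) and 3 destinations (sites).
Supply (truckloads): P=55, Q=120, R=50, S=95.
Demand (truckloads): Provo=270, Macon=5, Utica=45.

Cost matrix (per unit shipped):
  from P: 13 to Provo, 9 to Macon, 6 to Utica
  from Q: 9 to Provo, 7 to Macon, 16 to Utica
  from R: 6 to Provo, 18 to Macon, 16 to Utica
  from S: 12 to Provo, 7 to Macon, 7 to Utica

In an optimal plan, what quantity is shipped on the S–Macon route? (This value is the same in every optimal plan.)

Optimal shipments:
  P->Provo: 10 × 13 = 130
  P->Utica: 45 × 6 = 270
  Q->Provo: 120 × 9 = 1080
  R->Provo: 50 × 6 = 300
  S->Provo: 90 × 12 = 1080
  S->Macon: 5 × 7 = 35
Total cost = 2895.
So S→Macon carries 5 truckloads.

5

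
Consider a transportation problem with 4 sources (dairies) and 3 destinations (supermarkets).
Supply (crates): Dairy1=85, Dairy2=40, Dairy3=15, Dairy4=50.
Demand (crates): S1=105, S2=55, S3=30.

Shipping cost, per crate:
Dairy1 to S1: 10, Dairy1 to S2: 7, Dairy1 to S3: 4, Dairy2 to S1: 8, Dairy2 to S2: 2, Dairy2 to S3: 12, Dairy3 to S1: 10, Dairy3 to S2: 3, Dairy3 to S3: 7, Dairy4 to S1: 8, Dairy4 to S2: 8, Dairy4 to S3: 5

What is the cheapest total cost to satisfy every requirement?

1195

A cheapest plan:
  Dairy1–S1: 55 crates
  Dairy1–S3: 30 crates
  Dairy2–S2: 40 crates
  Dairy3–S2: 15 crates
  Dairy4–S1: 50 crates
Total cost = 1195.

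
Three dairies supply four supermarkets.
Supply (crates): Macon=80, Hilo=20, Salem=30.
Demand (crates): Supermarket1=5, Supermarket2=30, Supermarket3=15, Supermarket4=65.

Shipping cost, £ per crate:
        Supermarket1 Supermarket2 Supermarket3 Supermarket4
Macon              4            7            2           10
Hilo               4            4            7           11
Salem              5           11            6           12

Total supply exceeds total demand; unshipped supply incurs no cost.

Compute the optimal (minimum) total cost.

875

An optimal shipping plan:
  Macon->Supermarket2: 10 × £7 = £70
  Macon->Supermarket3: 15 × £2 = £30
  Macon->Supermarket4: 55 × £10 = £550
  Hilo->Supermarket2: 20 × £4 = £80
  Salem->Supermarket1: 5 × £5 = £25
  Salem->Supermarket4: 10 × £12 = £120
Total = 70 + 30 + 550 + 80 + 25 + 120 = £875.
(Supply check: Macon ships 80; Hilo ships 20; Salem ships 15.)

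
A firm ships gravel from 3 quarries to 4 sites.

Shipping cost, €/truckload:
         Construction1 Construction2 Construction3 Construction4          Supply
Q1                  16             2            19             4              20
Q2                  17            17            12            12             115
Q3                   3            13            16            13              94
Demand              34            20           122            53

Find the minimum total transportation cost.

2323

A cheapest plan:
  Q1→Construction2: 20 × €2 = €40
  Q2→Construction3: 115 × €12 = €1380
  Q3→Construction1: 34 × €3 = €102
  Q3→Construction3: 7 × €16 = €112
  Q3→Construction4: 53 × €13 = €689
Total = 40 + 1380 + 102 + 112 + 689 = €2323.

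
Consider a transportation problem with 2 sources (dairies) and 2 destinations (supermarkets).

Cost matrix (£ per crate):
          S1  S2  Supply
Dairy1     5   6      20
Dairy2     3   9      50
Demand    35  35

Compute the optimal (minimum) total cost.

Optimal allocation:
  Dairy1->S2: 20 × £6 = £120
  Dairy2->S1: 35 × £3 = £105
  Dairy2->S2: 15 × £9 = £135
Total = 120 + 105 + 135 = £360.
(Supply check: Dairy1 ships 20; Dairy2 ships 50.)

360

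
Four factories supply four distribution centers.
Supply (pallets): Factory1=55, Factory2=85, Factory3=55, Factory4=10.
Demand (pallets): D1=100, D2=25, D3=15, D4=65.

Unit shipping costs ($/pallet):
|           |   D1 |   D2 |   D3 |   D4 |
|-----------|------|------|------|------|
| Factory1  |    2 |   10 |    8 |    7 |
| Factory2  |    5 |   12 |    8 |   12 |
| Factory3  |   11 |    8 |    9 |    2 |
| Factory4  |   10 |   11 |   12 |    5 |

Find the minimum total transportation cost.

An optimal shipping plan:
  Factory1 to D1: 55 × $2 = $110
  Factory2 to D1: 45 × $5 = $225
  Factory2 to D2: 25 × $12 = $300
  Factory2 to D3: 15 × $8 = $120
  Factory3 to D4: 55 × $2 = $110
  Factory4 to D4: 10 × $5 = $50
Total = 110 + 225 + 300 + 120 + 110 + 50 = $915.

915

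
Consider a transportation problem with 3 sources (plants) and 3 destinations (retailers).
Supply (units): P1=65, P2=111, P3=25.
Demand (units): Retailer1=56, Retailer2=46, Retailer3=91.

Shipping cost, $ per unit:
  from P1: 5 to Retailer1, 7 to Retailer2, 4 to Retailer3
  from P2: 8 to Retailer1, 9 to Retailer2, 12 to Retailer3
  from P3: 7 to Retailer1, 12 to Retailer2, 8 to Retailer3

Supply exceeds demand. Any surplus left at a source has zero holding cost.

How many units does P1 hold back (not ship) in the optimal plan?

Minimum-cost shipments:
  P1→Retailer3: 65 × $4 = $260
  P2→Retailer1: 56 × $8 = $448
  P2→Retailer2: 46 × $9 = $414
  P2→Retailer3: 1 × $12 = $12
  P3→Retailer3: 25 × $8 = $200
Total cost = $1334.
P1 ships 65 of its 65, leaving 0.

0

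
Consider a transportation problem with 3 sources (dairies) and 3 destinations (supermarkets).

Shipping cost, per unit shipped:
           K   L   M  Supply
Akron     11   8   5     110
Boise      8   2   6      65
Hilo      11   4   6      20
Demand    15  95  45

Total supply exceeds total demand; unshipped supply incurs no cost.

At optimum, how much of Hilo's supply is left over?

Minimum-cost shipments:
  Akron->K: 15 crates
  Akron->L: 10 crates
  Akron->M: 45 crates
  Boise->L: 65 crates
  Hilo->L: 20 crates
Total cost = 680.
Hilo ships 20 of its 20, leaving 0.

0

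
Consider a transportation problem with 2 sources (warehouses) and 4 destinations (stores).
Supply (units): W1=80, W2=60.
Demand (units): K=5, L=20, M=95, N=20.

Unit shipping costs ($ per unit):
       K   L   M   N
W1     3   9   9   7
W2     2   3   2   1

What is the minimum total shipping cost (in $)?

A cheapest plan:
  W1–K: 5 × $3 = $15
  W1–L: 20 × $9 = $180
  W1–M: 35 × $9 = $315
  W1–N: 20 × $7 = $140
  W2–M: 60 × $2 = $120
Total = 15 + 180 + 315 + 140 + 120 = $770.

770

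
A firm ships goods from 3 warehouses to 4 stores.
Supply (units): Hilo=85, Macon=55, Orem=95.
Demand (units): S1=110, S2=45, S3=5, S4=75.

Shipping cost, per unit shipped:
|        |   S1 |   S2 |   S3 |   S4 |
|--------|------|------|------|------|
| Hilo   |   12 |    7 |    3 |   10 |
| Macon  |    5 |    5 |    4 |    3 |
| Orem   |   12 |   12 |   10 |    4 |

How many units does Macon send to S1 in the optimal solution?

55

Optimal shipments:
  Hilo–S1: 35 × 12 = 420
  Hilo–S2: 45 × 7 = 315
  Hilo–S3: 5 × 3 = 15
  Macon–S1: 55 × 5 = 275
  Orem–S1: 20 × 12 = 240
  Orem–S4: 75 × 4 = 300
Total cost = 1565.
So Macon→S1 carries 55 units.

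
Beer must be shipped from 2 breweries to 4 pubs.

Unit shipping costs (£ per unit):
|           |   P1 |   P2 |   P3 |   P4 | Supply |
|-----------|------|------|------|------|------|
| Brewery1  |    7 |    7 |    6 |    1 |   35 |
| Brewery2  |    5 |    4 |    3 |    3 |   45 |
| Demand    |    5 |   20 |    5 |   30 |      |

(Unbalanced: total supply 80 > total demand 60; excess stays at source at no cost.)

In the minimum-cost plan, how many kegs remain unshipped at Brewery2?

Minimum-cost shipments:
  Brewery1 to P4: 30 kegs
  Brewery2 to P1: 5 kegs
  Brewery2 to P2: 20 kegs
  Brewery2 to P3: 5 kegs
Total cost = £150.
Brewery2 ships 30 of its 45, leaving 15.

15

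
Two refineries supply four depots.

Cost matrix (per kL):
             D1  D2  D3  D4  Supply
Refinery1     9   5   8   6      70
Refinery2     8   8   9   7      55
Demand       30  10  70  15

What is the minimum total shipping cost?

965

Optimal allocation:
  Refinery1->D2: 10 kL
  Refinery1->D3: 45 kL
  Refinery1->D4: 15 kL
  Refinery2->D1: 30 kL
  Refinery2->D3: 25 kL
Total cost = 965.
(Supply check: Refinery1 ships 70; Refinery2 ships 55.)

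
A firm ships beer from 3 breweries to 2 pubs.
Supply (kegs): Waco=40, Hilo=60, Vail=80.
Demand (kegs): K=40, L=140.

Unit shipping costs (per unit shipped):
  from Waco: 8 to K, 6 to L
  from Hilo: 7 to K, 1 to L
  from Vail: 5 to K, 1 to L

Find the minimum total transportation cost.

One minimum-cost allocation:
  Waco to K: 40 × 8 = 320
  Hilo to L: 60 × 1 = 60
  Vail to L: 80 × 1 = 80
Total = 320 + 60 + 80 = 460.

460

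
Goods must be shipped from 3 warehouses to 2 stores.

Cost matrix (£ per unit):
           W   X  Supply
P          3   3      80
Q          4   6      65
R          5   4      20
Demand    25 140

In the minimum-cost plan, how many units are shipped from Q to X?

The minimum-cost plan:
  P to X: 80 × £3 = £240
  Q to W: 25 × £4 = £100
  Q to X: 40 × £6 = £240
  R to X: 20 × £4 = £80
Total cost = £660.
So Q→X carries 40 units.

40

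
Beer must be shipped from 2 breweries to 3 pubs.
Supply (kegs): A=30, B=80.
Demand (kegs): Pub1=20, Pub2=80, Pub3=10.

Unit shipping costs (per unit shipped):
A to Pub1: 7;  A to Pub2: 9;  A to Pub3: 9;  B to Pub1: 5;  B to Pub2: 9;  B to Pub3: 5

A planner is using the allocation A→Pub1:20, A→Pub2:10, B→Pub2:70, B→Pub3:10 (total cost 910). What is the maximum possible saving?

Current plan cost = 20·7 + 10·9 + 70·9 + 10·5 = 910.
Optimal plan:
  A–Pub2: 30 × 9 = 270
  B–Pub1: 20 × 5 = 100
  B–Pub2: 50 × 9 = 450
  B–Pub3: 10 × 5 = 50
Optimal cost = 870.
Saving = 910 − 870 = 40.

40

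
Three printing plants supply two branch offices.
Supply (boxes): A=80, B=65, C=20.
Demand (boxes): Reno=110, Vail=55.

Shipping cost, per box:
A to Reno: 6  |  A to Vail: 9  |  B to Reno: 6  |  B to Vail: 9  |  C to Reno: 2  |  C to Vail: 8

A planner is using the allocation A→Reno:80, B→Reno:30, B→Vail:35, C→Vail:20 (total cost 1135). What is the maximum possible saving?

60

Current plan cost = 80·6 + 30·6 + 35·9 + 20·8 = 1135.
Optimal plan:
  A to Reno: 25 boxes
  A to Vail: 55 boxes
  B to Reno: 65 boxes
  C to Reno: 20 boxes
Optimal cost = 1075.
Saving = 1135 − 1075 = 60.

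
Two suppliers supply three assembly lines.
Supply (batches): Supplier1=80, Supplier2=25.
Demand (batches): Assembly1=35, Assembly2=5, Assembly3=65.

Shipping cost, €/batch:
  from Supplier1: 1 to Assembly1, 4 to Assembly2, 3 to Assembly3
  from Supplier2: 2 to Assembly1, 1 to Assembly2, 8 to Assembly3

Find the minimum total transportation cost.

An optimal shipping plan:
  Supplier1–Assembly1: 15 batches
  Supplier1–Assembly3: 65 batches
  Supplier2–Assembly1: 20 batches
  Supplier2–Assembly2: 5 batches
Total cost = €255.

255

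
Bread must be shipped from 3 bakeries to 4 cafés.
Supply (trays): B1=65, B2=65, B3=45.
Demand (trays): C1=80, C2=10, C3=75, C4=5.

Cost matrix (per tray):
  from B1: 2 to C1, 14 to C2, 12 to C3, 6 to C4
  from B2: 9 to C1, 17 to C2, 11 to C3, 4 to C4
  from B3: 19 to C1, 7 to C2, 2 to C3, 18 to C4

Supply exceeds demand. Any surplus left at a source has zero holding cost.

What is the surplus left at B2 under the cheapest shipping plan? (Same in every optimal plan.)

An optimal plan:
  B1→C1: 65 × 2 = 130
  B2→C1: 15 × 9 = 135
  B2→C3: 40 × 11 = 440
  B2→C4: 5 × 4 = 20
  B3→C2: 10 × 7 = 70
  B3→C3: 35 × 2 = 70
Total cost = 865.
B2 ships 60 of its 65, leaving 5.

5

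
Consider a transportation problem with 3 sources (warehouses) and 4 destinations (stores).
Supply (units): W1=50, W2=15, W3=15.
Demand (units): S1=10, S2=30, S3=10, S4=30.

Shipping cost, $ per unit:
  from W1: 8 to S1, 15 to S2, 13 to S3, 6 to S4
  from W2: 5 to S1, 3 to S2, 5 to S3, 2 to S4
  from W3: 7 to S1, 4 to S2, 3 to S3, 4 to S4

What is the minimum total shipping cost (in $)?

495

Optimal allocation:
  W1→S1: 10 units
  W1→S3: 10 units
  W1→S4: 30 units
  W2→S2: 15 units
  W3→S2: 15 units
Total cost = $495.
(Supply check: W1 ships 50; W2 ships 15; W3 ships 15.)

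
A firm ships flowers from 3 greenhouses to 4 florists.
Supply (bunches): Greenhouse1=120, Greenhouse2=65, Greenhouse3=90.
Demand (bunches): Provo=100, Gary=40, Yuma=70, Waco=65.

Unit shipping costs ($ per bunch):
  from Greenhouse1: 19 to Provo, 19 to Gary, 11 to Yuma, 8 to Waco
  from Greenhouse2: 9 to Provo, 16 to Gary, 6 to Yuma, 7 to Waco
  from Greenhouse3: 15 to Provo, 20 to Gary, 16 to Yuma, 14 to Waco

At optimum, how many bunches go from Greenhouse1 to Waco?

65

Solving gives:
  Greenhouse1->Gary: 40 × $19 = $760
  Greenhouse1->Yuma: 15 × $11 = $165
  Greenhouse1->Waco: 65 × $8 = $520
  Greenhouse2->Provo: 10 × $9 = $90
  Greenhouse2->Yuma: 55 × $6 = $330
  Greenhouse3->Provo: 90 × $15 = $1350
Total cost = $3215.
So Greenhouse1→Waco carries 65 bunches.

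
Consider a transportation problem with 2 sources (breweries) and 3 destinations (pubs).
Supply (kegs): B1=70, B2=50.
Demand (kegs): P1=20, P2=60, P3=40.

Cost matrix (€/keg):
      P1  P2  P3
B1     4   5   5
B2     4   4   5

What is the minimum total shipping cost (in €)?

A cheapest plan:
  B1->P1: 20 × €4 = €80
  B1->P2: 10 × €5 = €50
  B1->P3: 40 × €5 = €200
  B2->P2: 50 × €4 = €200
Total = 80 + 50 + 200 + 200 = €530.
(Supply check: B1 ships 70; B2 ships 50.)

530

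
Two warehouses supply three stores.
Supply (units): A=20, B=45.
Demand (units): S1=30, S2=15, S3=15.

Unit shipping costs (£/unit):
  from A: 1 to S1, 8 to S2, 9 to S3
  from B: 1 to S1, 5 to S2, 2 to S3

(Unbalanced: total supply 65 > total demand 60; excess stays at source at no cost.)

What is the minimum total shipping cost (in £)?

A cheapest plan:
  A→S1: 20 × £1 = £20
  B→S1: 10 × £1 = £10
  B→S2: 15 × £5 = £75
  B→S3: 15 × £2 = £30
Total = 20 + 10 + 75 + 30 = £135.
(Supply check: A ships 20; B ships 40.)

135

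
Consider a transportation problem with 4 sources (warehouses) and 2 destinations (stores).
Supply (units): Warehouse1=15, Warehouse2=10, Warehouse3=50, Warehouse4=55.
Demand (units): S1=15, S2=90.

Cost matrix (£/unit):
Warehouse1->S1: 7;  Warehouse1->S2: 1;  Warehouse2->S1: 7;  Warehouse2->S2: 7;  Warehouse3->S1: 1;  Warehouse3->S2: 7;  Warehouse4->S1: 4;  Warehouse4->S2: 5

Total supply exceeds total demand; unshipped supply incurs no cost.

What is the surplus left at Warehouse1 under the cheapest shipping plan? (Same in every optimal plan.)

0

Minimum-cost shipments:
  Warehouse1→S2: 15 × £1 = £15
  Warehouse2→S2: 10 × £7 = £70
  Warehouse3→S1: 15 × £1 = £15
  Warehouse3→S2: 10 × £7 = £70
  Warehouse4→S2: 55 × £5 = £275
Total cost = £445.
Warehouse1 ships 15 of its 15, leaving 0.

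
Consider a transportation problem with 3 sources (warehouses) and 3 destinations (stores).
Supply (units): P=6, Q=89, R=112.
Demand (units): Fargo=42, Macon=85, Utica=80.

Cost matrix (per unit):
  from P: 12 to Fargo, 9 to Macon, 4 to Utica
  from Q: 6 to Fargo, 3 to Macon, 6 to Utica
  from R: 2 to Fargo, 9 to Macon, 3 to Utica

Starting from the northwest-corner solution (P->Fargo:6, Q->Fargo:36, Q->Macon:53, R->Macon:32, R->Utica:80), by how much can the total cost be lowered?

Current plan cost = 6·12 + 36·6 + 53·3 + 32·9 + 80·3 = 975.
Optimal plan:
  P to Utica: 6 × 4 = 24
  Q to Macon: 85 × 3 = 255
  Q to Utica: 4 × 6 = 24
  R to Fargo: 42 × 2 = 84
  R to Utica: 70 × 3 = 210
Optimal cost = 597.
Saving = 975 − 597 = 378.

378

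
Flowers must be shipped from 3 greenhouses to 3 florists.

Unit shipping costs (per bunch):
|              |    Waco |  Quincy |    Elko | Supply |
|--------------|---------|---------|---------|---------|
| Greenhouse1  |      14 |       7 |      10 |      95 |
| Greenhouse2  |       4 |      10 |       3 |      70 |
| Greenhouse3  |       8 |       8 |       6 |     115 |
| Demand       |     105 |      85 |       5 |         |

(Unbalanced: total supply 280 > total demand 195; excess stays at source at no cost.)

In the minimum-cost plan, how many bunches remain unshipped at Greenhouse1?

10

Minimum-cost shipments:
  Greenhouse1 to Quincy: 85 × 7 = 595
  Greenhouse2 to Waco: 70 × 4 = 280
  Greenhouse3 to Waco: 35 × 8 = 280
  Greenhouse3 to Elko: 5 × 6 = 30
Total cost = 1185.
Greenhouse1 ships 85 of its 95, leaving 10.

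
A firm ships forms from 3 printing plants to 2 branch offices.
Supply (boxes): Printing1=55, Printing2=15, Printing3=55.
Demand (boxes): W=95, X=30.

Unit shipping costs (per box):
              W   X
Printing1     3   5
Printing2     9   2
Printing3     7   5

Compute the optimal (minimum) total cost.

Optimal allocation:
  Printing1–W: 55 boxes
  Printing2–X: 15 boxes
  Printing3–W: 40 boxes
  Printing3–X: 15 boxes
Total cost = 550.

550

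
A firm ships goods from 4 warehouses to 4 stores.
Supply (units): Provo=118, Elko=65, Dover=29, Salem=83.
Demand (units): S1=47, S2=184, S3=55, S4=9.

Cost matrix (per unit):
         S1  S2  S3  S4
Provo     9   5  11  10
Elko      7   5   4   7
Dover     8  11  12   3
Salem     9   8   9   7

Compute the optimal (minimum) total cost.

1738

Optimal allocation:
  Provo→S2: 118 units
  Elko→S2: 10 units
  Elko→S3: 55 units
  Dover→S1: 20 units
  Dover→S4: 9 units
  Salem→S1: 27 units
  Salem→S2: 56 units
Total cost = 1738.
(Supply check: Provo ships 118; Elko ships 65; Dover ships 29; Salem ships 83.)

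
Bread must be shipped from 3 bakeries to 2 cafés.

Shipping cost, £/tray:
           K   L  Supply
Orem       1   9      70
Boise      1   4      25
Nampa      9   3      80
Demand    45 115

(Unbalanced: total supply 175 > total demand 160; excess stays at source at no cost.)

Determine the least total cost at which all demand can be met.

One minimum-cost allocation:
  Orem→K: 45 × £1 = £45
  Orem→L: 10 × £9 = £90
  Boise→L: 25 × £4 = £100
  Nampa→L: 80 × £3 = £240
Total = 45 + 90 + 100 + 240 = £475.

475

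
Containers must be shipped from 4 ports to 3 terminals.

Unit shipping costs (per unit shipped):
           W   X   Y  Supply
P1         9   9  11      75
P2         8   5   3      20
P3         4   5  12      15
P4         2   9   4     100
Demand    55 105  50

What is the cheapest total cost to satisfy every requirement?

A cheapest plan:
  P1 to X: 75 TEU
  P2 to X: 15 TEU
  P2 to Y: 5 TEU
  P3 to X: 15 TEU
  P4 to W: 55 TEU
  P4 to Y: 45 TEU
Total cost = 1130.

1130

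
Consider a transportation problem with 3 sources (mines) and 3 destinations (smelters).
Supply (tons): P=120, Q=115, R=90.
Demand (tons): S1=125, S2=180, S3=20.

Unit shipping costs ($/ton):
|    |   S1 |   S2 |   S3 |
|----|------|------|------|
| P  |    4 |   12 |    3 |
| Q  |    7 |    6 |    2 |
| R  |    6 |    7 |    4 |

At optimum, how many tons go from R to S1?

The minimum-cost plan:
  P->S1: 120 × $4 = $480
  Q->S2: 95 × $6 = $570
  Q->S3: 20 × $2 = $40
  R->S1: 5 × $6 = $30
  R->S2: 85 × $7 = $595
Total cost = $1715.
So R→S1 carries 5 tons.

5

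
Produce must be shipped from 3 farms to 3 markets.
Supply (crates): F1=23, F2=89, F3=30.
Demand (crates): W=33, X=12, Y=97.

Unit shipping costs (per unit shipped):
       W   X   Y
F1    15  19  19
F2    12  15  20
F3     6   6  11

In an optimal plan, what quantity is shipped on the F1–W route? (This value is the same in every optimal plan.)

The minimum-cost plan:
  F1–Y: 23 × 19 = 437
  F2–W: 33 × 12 = 396
  F2–Y: 56 × 20 = 1120
  F3–X: 12 × 6 = 72
  F3–Y: 18 × 11 = 198
Total cost = 2223.
The route F1→W is not used.

0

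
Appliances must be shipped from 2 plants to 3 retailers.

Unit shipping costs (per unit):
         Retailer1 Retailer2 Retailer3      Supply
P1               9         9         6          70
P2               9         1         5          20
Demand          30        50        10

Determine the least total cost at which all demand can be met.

Optimal allocation:
  P1 to Retailer1: 30 × 9 = 270
  P1 to Retailer2: 30 × 9 = 270
  P1 to Retailer3: 10 × 6 = 60
  P2 to Retailer2: 20 × 1 = 20
Total = 270 + 270 + 60 + 20 = 620.
(Supply check: P1 ships 70; P2 ships 20.)

620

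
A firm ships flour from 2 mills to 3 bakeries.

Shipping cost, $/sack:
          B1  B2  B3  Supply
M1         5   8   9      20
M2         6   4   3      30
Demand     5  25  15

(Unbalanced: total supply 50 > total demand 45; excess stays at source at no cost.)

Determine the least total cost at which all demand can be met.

A cheapest plan:
  M1–B1: 5 × $5 = $25
  M1–B2: 10 × $8 = $80
  M2–B2: 15 × $4 = $60
  M2–B3: 15 × $3 = $45
Total = 25 + 80 + 60 + 45 = $210.
(Supply check: M1 ships 15; M2 ships 30.)

210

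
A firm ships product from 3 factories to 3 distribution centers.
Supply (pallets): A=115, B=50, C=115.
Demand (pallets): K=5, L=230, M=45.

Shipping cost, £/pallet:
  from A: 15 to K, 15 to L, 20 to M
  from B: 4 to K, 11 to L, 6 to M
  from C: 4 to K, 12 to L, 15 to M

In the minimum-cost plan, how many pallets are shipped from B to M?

45

Optimal shipments:
  A→L: 115 × £15 = £1725
  B→L: 5 × £11 = £55
  B→M: 45 × £6 = £270
  C→K: 5 × £4 = £20
  C→L: 110 × £12 = £1320
Total cost = £3390.
So B→M carries 45 pallets.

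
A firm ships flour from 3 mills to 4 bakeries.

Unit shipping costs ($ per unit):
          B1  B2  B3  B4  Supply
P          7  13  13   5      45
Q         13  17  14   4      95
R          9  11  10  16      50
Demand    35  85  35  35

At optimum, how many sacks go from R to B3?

Optimal shipments:
  P to B1: 35 sacks
  P to B2: 10 sacks
  Q to B2: 25 sacks
  Q to B3: 35 sacks
  Q to B4: 35 sacks
  R to B2: 50 sacks
Total cost = $1980.
The route R→B3 is not used.

0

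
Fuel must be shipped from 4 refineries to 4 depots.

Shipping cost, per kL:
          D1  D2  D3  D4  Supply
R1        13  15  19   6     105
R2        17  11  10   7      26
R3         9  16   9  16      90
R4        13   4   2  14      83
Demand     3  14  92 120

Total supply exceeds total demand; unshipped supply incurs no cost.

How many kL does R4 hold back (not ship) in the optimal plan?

0

Minimum-cost shipments:
  R1->D4: 105 kL
  R2->D2: 11 kL
  R2->D4: 15 kL
  R3->D1: 3 kL
  R3->D3: 12 kL
  R4->D2: 3 kL
  R4->D3: 80 kL
Total cost = 1163.
R4 ships 83 of its 83, leaving 0.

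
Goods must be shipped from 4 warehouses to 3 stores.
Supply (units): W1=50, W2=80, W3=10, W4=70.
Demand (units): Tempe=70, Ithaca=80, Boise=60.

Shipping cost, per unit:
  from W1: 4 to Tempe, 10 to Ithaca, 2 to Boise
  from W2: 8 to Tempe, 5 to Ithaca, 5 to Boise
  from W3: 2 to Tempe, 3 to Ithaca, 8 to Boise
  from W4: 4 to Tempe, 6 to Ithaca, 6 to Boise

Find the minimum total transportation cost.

An optimal shipping plan:
  W1->Boise: 50 × 2 = 100
  W2->Ithaca: 70 × 5 = 350
  W2->Boise: 10 × 5 = 50
  W3->Ithaca: 10 × 3 = 30
  W4->Tempe: 70 × 4 = 280
Total = 100 + 350 + 50 + 30 + 280 = 810.
(Supply check: W1 ships 50; W2 ships 80; W3 ships 10; W4 ships 70.)

810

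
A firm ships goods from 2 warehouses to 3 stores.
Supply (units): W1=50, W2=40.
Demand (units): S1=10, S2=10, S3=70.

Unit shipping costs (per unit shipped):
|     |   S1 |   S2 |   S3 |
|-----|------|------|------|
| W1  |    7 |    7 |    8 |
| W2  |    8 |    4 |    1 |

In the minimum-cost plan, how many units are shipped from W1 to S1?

10

Solving gives:
  W1 to S1: 10 × 7 = 70
  W1 to S2: 10 × 7 = 70
  W1 to S3: 30 × 8 = 240
  W2 to S3: 40 × 1 = 40
Total cost = 420.
So W1→S1 carries 10 units.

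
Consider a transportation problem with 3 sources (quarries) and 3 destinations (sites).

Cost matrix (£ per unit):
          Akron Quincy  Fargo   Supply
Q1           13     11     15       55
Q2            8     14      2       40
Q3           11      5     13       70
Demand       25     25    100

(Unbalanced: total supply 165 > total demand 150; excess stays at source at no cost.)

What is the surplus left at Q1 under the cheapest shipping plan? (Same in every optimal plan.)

An optimal plan:
  Q1 to Fargo: 40 × £15 = £600
  Q2 to Fargo: 40 × £2 = £80
  Q3 to Akron: 25 × £11 = £275
  Q3 to Quincy: 25 × £5 = £125
  Q3 to Fargo: 20 × £13 = £260
Total cost = £1340.
Q1 ships 40 of its 55, leaving 15.

15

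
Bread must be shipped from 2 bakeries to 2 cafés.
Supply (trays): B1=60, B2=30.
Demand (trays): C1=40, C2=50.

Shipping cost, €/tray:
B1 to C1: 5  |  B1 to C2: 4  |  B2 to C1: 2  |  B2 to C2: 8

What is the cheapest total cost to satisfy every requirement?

310

One minimum-cost allocation:
  B1->C1: 10 × €5 = €50
  B1->C2: 50 × €4 = €200
  B2->C1: 30 × €2 = €60
Total = 50 + 200 + 60 = €310.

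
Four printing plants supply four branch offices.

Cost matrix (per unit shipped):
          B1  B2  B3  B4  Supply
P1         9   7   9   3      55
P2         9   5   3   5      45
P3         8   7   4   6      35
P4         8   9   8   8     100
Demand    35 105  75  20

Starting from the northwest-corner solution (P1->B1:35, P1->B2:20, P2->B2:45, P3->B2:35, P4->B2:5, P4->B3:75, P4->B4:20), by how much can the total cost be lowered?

Current plan cost = 35·9 + 20·7 + 45·5 + 35·7 + 5·9 + 75·8 + 20·8 = 1730.
Optimal plan:
  P1->B2: 35 × 7 = 245
  P1->B4: 20 × 3 = 60
  P2->B2: 5 × 5 = 25
  P2->B3: 40 × 3 = 120
  P3->B3: 35 × 4 = 140
  P4->B1: 35 × 8 = 280
  P4->B2: 65 × 9 = 585
Optimal cost = 1455.
Saving = 1730 − 1455 = 275.

275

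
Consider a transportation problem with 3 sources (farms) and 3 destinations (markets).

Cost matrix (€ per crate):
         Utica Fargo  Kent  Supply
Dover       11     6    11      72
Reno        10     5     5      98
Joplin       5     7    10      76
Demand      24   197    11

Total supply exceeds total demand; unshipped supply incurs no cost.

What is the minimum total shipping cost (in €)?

An optimal shipping plan:
  Dover->Fargo: 72 crates
  Reno->Fargo: 87 crates
  Reno->Kent: 11 crates
  Joplin->Utica: 24 crates
  Joplin->Fargo: 38 crates
Total cost = €1308.

1308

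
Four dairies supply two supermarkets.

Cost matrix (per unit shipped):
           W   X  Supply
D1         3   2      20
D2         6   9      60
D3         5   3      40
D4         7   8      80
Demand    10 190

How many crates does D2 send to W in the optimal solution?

10

The minimum-cost plan:
  D1 to X: 20 × 2 = 40
  D2 to W: 10 × 6 = 60
  D2 to X: 50 × 9 = 450
  D3 to X: 40 × 3 = 120
  D4 to X: 80 × 8 = 640
Total cost = 1310.
So D2→W carries 10 crates.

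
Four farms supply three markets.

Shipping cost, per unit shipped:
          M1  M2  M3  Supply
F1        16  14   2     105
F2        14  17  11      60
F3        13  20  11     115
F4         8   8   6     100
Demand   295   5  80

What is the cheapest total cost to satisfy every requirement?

3685

An optimal shipping plan:
  F1→M1: 20 × 16 = 320
  F1→M2: 5 × 14 = 70
  F1→M3: 80 × 2 = 160
  F2→M1: 60 × 14 = 840
  F3→M1: 115 × 13 = 1495
  F4→M1: 100 × 8 = 800
Total = 320 + 70 + 160 + 840 + 1495 + 800 = 3685.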